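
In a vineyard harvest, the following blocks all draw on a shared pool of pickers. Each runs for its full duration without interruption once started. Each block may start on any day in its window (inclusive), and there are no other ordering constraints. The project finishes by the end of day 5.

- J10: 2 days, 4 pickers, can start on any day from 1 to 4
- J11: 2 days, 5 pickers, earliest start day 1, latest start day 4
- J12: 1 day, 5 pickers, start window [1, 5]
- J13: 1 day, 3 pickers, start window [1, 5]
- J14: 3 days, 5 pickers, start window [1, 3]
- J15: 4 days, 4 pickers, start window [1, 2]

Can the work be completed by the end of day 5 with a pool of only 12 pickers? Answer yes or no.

The minimum achievable peak is 13; 12 < 13, so no feasible schedule stays within the cap.

no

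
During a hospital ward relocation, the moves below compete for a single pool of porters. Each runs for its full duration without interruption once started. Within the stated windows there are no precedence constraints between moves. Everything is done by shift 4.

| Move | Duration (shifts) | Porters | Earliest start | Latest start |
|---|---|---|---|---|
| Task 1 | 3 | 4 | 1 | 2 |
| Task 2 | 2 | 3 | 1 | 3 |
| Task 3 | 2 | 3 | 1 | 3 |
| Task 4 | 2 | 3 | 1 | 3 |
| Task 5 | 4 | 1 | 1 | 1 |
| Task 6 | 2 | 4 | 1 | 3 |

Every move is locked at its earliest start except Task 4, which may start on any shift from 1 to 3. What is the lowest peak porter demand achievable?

15

Task 4@1: s1:18  s2:18  s3:5  s4:1 → peak 18
Task 4@2: s1:15  s2:18  s3:8  s4:1 → peak 18
Task 4@3: s1:15  s2:15  s3:8  s4:4 → peak 15
Best is Task 4@3, peak 15.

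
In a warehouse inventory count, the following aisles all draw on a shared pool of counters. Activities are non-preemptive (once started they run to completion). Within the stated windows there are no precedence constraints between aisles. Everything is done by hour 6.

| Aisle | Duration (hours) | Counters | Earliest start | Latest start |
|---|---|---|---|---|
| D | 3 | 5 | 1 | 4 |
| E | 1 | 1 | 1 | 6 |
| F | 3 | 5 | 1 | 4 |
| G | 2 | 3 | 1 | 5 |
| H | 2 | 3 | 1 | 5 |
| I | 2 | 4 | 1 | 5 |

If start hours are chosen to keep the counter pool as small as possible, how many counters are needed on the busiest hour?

9

Early-start (D@1, E@1, F@1, G@1, H@1, I@1) gives peak 21: h1:21  h2:20  h3:10  h4:0  h5:0  h6:0.
Shift F→4, H→3, I→5.
Schedule D@1, E@1, F@4, G@1, H@3, I@5: h1:9  h2:8  h3:8  h4:8  h5:9  h6:9 — peak 9.
Total counter-hours = 51 over 6 hours ⇒ peak ≥ ⌈51/6⌉ = 9, so 9 is optimal.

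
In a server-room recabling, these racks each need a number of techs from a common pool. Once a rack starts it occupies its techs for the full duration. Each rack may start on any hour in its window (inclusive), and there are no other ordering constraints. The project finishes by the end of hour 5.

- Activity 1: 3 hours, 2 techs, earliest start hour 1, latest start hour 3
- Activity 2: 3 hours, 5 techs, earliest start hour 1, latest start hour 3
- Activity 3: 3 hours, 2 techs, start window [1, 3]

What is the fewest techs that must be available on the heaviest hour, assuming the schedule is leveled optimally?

9

Schedule Activity 1@1, Activity 2@1, Activity 3@1: h1:9  h2:9  h3:9  h4:0  h5:0 — peak 9.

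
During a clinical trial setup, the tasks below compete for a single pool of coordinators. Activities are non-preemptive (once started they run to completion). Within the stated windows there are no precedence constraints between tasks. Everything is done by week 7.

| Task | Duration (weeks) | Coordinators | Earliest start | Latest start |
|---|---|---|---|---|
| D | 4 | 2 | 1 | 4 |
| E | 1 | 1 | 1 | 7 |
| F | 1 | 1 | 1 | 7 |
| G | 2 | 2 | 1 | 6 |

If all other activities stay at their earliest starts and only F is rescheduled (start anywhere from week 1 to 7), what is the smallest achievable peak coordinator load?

5

F@1: w1:6  w2:4  w3:2  w4:2  w5:0  w6:0  w7:0 → peak 6
F@2: w1:5  w2:5  w3:2  w4:2  w5:0  w6:0  w7:0 → peak 5
F@3: w1:5  w2:4  w3:3  w4:2  w5:0  w6:0  w7:0 → peak 5
F@4: w1:5  w2:4  w3:2  w4:3  w5:0  w6:0  w7:0 → peak 5
F@5: w1:5  w2:4  w3:2  w4:2  w5:1  w6:0  w7:0 → peak 5
F@6: w1:5  w2:4  w3:2  w4:2  w5:0  w6:1  w7:0 → peak 5
F@7: w1:5  w2:4  w3:2  w4:2  w5:0  w6:0  w7:1 → peak 5
Best is F@2, peak 5.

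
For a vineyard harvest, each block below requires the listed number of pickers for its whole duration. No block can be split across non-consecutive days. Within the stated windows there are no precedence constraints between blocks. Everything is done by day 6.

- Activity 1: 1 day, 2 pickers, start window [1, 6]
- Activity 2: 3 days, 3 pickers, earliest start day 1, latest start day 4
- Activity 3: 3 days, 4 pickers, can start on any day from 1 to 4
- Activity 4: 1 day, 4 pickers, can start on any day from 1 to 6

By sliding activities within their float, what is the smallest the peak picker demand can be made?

Early-start (Activity 1@1, Activity 2@1, Activity 3@1, Activity 4@1) gives peak 13: d1:13  d2:7  d3:7  d4:0  d5:0  d6:0.
Shift Activity 3→2, Activity 4→5.
Schedule Activity 1@1, Activity 2@1, Activity 3@2, Activity 4@5: d1:5  d2:7  d3:7  d4:4  d5:4  d6:0 — peak 7.

7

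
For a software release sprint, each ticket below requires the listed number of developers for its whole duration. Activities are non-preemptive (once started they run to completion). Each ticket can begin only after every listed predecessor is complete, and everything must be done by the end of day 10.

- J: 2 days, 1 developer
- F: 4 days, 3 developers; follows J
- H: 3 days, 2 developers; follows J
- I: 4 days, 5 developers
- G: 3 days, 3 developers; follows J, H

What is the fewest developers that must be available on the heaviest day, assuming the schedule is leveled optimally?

Early-start (J@1, F@3, H@3, I@1, G@6) gives peak 10: d1:6  d2:6  d3:10  d4:10  d5:5  d6:6  d7:3  d8:3  d9:0  d10:0.
Shift F→5, H→5, G→8.
Schedule J@1, F@5, H@5, I@1, G@8: d1:6  d2:6  d3:5  d4:5  d5:5  d6:5  d7:5  d8:6  d9:3  d10:3 — peak 6.

6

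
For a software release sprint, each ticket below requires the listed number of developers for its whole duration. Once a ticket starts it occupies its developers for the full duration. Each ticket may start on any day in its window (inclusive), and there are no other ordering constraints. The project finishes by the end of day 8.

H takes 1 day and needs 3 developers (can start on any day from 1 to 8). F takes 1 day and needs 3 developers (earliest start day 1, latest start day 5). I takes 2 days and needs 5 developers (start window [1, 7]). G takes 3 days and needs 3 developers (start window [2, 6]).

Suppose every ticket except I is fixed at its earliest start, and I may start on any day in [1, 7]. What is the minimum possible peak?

I@1: d1:11  d2:8  d3:3  d4:3  d5:0  d6:0  d7:0  d8:0 → peak 11
I@2: d1:6  d2:8  d3:8  d4:3  d5:0  d6:0  d7:0  d8:0 → peak 8
I@3: d1:6  d2:3  d3:8  d4:8  d5:0  d6:0  d7:0  d8:0 → peak 8
I@4: d1:6  d2:3  d3:3  d4:8  d5:5  d6:0  d7:0  d8:0 → peak 8
I@5: d1:6  d2:3  d3:3  d4:3  d5:5  d6:5  d7:0  d8:0 → peak 6
I@6: d1:6  d2:3  d3:3  d4:3  d5:0  d6:5  d7:5  d8:0 → peak 6
I@7: d1:6  d2:3  d3:3  d4:3  d5:0  d6:0  d7:5  d8:5 → peak 6
Best is I@5, peak 6.

6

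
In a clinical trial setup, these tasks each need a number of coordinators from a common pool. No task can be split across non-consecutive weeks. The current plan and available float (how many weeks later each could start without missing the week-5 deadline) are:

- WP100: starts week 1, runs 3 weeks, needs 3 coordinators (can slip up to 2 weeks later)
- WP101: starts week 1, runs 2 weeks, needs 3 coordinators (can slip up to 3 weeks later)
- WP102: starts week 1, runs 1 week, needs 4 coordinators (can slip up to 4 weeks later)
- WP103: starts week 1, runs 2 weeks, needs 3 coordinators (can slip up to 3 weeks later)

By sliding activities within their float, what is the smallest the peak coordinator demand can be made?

6

Early-start (WP100@1, WP101@1, WP102@1, WP103@1) gives peak 13: w1:13  w2:9  w3:3  w4:0  w5:0.
Shift WP102→5, WP103→3.
Schedule WP100@1, WP101@1, WP102@5, WP103@3: w1:6  w2:6  w3:6  w4:3  w5:4 — peak 6.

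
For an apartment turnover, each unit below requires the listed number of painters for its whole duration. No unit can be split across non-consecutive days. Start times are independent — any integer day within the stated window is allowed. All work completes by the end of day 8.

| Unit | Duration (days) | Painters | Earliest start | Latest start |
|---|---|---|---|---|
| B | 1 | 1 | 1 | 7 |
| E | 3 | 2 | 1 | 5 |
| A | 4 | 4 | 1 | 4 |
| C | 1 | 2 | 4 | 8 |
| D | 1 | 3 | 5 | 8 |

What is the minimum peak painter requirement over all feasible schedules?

4

Early-start (B@1, E@1, A@1, C@4, D@5) gives peak 7: d1:7  d2:6  d3:6  d4:6  d5:3  d6:0  d7:0  d8:0.
Shift B→5, E→5, C→6, D→8.
Schedule B@5, E@5, A@1, C@6, D@8: d1:4  d2:4  d3:4  d4:4  d5:3  d6:4  d7:2  d8:3 — peak 4.
Total painter-days = 28 over 8 days ⇒ peak ≥ ⌈28/8⌉ = 4, so 4 is optimal.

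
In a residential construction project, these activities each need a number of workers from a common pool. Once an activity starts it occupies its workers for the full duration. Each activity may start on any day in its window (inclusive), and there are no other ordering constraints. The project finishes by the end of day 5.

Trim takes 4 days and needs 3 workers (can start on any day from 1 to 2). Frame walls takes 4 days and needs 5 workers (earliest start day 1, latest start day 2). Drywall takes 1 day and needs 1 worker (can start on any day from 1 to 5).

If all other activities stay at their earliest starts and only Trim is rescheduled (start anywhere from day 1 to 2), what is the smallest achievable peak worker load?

8

Trim@1: d1:9  d2:8  d3:8  d4:8  d5:0 → peak 9
Trim@2: d1:6  d2:8  d3:8  d4:8  d5:3 → peak 8
Best is Trim@2, peak 8.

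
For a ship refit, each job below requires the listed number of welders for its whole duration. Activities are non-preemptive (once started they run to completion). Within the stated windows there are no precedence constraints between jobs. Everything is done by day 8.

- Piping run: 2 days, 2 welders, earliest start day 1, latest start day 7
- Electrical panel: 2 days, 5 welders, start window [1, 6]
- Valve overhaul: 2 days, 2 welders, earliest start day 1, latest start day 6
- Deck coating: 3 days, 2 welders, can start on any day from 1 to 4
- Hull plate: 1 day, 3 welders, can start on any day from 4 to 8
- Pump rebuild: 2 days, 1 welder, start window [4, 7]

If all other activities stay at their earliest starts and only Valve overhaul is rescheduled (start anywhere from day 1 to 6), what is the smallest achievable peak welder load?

9

Valve overhaul@1: d1:11  d2:11  d3:2  d4:4  d5:1  d6:0  d7:0  d8:0 → peak 11
Valve overhaul@2: d1:9  d2:11  d3:4  d4:4  d5:1  d6:0  d7:0  d8:0 → peak 11
Valve overhaul@3: d1:9  d2:9  d3:4  d4:6  d5:1  d6:0  d7:0  d8:0 → peak 9
Valve overhaul@4: d1:9  d2:9  d3:2  d4:6  d5:3  d6:0  d7:0  d8:0 → peak 9
Valve overhaul@5: d1:9  d2:9  d3:2  d4:4  d5:3  d6:2  d7:0  d8:0 → peak 9
Valve overhaul@6: d1:9  d2:9  d3:2  d4:4  d5:1  d6:2  d7:2  d8:0 → peak 9
Best is Valve overhaul@3, peak 9.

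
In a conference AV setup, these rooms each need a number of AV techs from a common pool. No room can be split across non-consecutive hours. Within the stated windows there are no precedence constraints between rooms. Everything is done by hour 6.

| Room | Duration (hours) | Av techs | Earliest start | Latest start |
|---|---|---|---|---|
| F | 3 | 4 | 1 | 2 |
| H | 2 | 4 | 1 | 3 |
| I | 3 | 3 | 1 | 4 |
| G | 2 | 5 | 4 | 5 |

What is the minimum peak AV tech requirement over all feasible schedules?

8

Early-start (F@1, H@1, I@1, G@4) gives peak 11: h1:11  h2:11  h3:7  h4:5  h5:5  h6:0.
Shift I→3.
Schedule F@1, H@1, I@3, G@4: h1:8  h2:8  h3:7  h4:8  h5:8  h6:0 — peak 8.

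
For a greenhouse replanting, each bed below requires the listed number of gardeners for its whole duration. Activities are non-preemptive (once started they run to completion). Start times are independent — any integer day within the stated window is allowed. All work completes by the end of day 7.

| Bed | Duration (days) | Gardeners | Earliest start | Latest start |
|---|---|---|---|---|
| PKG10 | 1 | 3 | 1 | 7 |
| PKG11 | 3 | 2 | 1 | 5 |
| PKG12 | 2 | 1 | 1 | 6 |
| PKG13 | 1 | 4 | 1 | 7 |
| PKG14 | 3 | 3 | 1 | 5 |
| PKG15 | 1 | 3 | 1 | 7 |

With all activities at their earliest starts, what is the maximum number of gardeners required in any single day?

Early-start schedule: PKG10@1, PKG11@1, PKG12@1, PKG13@1, PKG14@1, PKG15@1.
Load per day: day 1: 16, day 2: 6, day 3: 5, day 4: 0, day 5: 0, day 6: 0, day 7: 0.
Peak is 16.

16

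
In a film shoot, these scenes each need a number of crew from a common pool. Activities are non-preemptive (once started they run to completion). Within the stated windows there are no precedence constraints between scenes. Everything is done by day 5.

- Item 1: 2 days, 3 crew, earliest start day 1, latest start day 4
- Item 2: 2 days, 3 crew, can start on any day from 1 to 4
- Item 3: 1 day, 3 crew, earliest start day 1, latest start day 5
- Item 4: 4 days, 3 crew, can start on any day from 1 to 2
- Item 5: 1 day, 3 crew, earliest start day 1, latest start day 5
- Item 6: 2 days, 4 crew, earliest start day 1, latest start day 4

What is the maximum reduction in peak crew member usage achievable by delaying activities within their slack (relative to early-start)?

Early-start peak: d1:19  d2:13  d3:3  d4:3  d5:0 ⇒ 19.
Leveled (Item 1@1, Item 2@1, Item 3@1, Item 4@2, Item 5@3, Item 6@4): d1:9  d2:9  d3:6  d4:7  d5:7 ⇒ 9.
Reduction 19 − 9 = 10.

10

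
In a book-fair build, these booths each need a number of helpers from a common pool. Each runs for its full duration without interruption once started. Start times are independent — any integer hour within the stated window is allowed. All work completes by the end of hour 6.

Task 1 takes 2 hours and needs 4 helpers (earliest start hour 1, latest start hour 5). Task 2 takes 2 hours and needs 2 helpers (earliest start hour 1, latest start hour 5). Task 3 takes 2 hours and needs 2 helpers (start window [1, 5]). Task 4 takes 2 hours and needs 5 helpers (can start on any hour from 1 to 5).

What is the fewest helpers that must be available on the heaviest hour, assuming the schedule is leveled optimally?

5

Early-start (Task 1@1, Task 2@1, Task 3@1, Task 4@1) gives peak 13: h1:13  h2:13  h3:0  h4:0  h5:0  h6:0.
Shift Task 2→3, Task 3→3, Task 4→5.
Schedule Task 1@1, Task 2@3, Task 3@3, Task 4@5: h1:4  h2:4  h3:4  h4:4  h5:5  h6:5 — peak 5.
Total helper-hours = 26 over 6 hours ⇒ peak ≥ ⌈26/6⌉ = 5, so 5 is optimal.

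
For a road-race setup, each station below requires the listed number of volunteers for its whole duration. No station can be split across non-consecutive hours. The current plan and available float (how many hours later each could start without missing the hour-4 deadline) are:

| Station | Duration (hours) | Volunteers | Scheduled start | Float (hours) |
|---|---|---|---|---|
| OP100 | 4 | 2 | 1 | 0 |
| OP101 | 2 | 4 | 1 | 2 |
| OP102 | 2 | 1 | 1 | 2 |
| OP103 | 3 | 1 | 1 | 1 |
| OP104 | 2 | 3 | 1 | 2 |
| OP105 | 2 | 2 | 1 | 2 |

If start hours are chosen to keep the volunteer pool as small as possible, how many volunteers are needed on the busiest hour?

Early-start (OP100@1, OP101@1, OP102@1, OP103@1, OP104@1, OP105@1) gives peak 13: h1:13  h2:13  h3:3  h4:2.
Shift OP104→3, OP105→3.
Schedule OP100@1, OP101@1, OP102@1, OP103@1, OP104@3, OP105@3: h1:8  h2:8  h3:8  h4:7 — peak 8.
Total volunteer-hours = 31 over 4 hours ⇒ peak ≥ ⌈31/4⌉ = 8, so 8 is optimal.

8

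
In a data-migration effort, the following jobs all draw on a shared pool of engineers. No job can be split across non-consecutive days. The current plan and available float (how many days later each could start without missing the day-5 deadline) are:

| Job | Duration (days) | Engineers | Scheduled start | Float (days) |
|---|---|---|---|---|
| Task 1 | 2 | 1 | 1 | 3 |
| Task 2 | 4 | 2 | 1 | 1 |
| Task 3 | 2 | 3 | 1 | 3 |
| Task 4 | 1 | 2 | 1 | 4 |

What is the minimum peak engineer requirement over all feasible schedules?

Early-start (Task 1@1, Task 2@1, Task 3@1, Task 4@1) gives peak 8: d1:8  d2:6  d3:2  d4:2  d5:0.
Shift Task 3→3.
Schedule Task 1@1, Task 2@1, Task 3@3, Task 4@1: d1:5  d2:3  d3:5  d4:5  d5:0 — peak 5.

5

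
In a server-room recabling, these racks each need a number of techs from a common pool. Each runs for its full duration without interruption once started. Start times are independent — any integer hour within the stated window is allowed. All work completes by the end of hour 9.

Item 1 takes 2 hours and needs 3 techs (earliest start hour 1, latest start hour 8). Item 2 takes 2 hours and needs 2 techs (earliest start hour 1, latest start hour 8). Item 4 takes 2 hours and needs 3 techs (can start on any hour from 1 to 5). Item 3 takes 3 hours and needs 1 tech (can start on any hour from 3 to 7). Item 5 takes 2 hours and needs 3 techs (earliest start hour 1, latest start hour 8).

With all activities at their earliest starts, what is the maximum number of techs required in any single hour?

11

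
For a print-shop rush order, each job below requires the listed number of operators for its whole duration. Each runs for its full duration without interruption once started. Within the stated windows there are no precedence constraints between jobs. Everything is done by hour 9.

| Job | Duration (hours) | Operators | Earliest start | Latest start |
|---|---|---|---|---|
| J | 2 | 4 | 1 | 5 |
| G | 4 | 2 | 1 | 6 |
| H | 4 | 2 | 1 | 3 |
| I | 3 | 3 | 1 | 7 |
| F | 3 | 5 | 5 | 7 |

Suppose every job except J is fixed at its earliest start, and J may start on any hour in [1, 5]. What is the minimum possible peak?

J@1: h1:11  h2:11  h3:7  h4:4  h5:5  h6:5  h7:5  h8:0  h9:0 → peak 11
J@2: h1:7  h2:11  h3:11  h4:4  h5:5  h6:5  h7:5  h8:0  h9:0 → peak 11
J@3: h1:7  h2:7  h3:11  h4:8  h5:5  h6:5  h7:5  h8:0  h9:0 → peak 11
J@4: h1:7  h2:7  h3:7  h4:8  h5:9  h6:5  h7:5  h8:0  h9:0 → peak 9
J@5: h1:7  h2:7  h3:7  h4:4  h5:9  h6:9  h7:5  h8:0  h9:0 → peak 9
Best is J@4, peak 9.

9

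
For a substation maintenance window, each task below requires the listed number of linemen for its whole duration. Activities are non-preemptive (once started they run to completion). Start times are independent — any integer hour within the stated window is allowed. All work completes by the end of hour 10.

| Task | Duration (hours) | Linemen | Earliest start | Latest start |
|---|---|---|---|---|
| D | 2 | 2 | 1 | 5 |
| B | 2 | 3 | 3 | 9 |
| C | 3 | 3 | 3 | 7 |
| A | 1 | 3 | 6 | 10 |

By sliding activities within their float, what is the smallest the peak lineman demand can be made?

3

Early-start (D@1, B@3, C@3, A@6) gives peak 6: h1:2  h2:2  h3:6  h4:6  h5:3  h6:3  h7:0  h8:0  h9:0  h10:0.
Shift C→5, A→8.
Schedule D@1, B@3, C@5, A@8: h1:2  h2:2  h3:3  h4:3  h5:3  h6:3  h7:3  h8:3  h9:0  h10:0 — peak 3.
Total lineman-hours = 22 over 10 hours ⇒ peak ≥ ⌈22/10⌉ = 3, so 3 is optimal.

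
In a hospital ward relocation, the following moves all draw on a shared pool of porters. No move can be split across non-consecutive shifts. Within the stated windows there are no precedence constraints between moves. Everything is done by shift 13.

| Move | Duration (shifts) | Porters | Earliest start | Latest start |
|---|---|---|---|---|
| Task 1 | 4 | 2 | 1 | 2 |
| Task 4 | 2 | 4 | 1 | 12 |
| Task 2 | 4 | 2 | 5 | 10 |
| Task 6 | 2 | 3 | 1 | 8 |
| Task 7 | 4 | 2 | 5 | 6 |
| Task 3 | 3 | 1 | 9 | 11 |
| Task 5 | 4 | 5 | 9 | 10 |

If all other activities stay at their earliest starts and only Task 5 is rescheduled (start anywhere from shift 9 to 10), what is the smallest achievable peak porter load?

9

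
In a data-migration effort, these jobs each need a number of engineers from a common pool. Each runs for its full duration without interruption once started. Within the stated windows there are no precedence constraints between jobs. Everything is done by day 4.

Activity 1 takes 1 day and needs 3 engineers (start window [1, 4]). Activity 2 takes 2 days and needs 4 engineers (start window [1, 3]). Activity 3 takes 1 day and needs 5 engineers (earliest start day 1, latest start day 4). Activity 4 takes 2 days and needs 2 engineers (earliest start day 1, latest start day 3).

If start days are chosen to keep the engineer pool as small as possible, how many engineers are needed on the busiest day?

6

Early-start (Activity 1@1, Activity 2@1, Activity 3@1, Activity 4@1) gives peak 14: d1:14  d2:6  d3:0  d4:0.
Shift Activity 2→2, Activity 3→4.
Schedule Activity 1@1, Activity 2@2, Activity 3@4, Activity 4@1: d1:5  d2:6  d3:4  d4:5 — peak 6.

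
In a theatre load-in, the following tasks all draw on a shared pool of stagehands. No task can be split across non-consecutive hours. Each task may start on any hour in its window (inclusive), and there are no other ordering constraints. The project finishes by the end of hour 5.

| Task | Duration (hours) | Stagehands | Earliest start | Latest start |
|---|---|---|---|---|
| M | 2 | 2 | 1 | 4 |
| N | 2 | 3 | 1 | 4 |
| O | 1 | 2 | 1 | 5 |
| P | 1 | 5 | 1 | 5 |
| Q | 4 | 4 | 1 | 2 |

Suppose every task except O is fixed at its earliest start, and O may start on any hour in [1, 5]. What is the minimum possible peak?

14

O@1: h1:16  h2:9  h3:4  h4:4  h5:0 → peak 16
O@2: h1:14  h2:11  h3:4  h4:4  h5:0 → peak 14
O@3: h1:14  h2:9  h3:6  h4:4  h5:0 → peak 14
O@4: h1:14  h2:9  h3:4  h4:6  h5:0 → peak 14
O@5: h1:14  h2:9  h3:4  h4:4  h5:2 → peak 14
Best is O@2, peak 14.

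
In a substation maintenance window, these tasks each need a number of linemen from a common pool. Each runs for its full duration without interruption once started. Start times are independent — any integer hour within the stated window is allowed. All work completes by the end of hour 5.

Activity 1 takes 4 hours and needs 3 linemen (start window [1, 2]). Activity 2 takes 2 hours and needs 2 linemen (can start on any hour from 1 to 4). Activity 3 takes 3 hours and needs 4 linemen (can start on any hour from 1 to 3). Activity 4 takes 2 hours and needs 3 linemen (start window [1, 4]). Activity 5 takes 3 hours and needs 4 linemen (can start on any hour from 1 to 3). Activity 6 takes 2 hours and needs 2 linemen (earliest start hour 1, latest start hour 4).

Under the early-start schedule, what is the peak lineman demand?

18

Early-start schedule: Activity 1@1, Activity 2@1, Activity 3@1, Activity 4@1, Activity 5@1, Activity 6@1.
Load per hour: hour 1: 18, hour 2: 18, hour 3: 11, hour 4: 3, hour 5: 0.
Peak is 18.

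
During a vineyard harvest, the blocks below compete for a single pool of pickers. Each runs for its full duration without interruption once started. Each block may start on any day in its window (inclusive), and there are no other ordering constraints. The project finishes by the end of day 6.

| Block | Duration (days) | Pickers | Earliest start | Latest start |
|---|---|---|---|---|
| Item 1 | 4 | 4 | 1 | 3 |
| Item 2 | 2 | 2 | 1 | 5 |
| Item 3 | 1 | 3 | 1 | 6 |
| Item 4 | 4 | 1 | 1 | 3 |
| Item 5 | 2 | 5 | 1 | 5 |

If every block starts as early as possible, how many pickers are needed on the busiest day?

Early-start schedule: Item 1@1, Item 2@1, Item 3@1, Item 4@1, Item 5@1.
Load per day: day 1: 15, day 2: 12, day 3: 5, day 4: 5, day 5: 0, day 6: 0.
Peak is 15.

15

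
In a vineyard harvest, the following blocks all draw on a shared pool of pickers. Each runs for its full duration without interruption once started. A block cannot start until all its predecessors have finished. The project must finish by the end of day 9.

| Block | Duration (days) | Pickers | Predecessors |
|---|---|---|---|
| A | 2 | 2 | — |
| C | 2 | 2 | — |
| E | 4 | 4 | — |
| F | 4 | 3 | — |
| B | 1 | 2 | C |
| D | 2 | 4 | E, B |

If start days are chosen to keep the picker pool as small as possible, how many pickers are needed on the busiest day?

7

Early-start (A@1, C@1, E@1, F@1, B@3, D@5) gives peak 11: d1:11  d2:11  d3:9  d4:7  d5:4  d6:4  d7:0  d8:0  d9:0.
Shift E→3, B→5, D→7.
Schedule A@1, C@1, E@3, F@1, B@5, D@7: d1:7  d2:7  d3:7  d4:7  d5:6  d6:4  d7:4  d8:4  d9:0 — peak 7.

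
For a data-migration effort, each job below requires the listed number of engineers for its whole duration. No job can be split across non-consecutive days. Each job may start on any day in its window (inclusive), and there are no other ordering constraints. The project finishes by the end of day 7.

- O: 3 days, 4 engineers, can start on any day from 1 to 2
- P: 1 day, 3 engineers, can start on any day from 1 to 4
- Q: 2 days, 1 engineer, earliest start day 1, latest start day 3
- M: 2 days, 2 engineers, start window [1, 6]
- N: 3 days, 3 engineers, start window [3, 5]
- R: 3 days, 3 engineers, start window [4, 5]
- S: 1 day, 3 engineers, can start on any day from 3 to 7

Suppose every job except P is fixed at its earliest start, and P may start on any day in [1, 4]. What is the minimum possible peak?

10

P@1: d1:10  d2:7  d3:10  d4:6  d5:6  d6:3  d7:0 → peak 10
P@2: d1:7  d2:10  d3:10  d4:6  d5:6  d6:3  d7:0 → peak 10
P@3: d1:7  d2:7  d3:13  d4:6  d5:6  d6:3  d7:0 → peak 13
P@4: d1:7  d2:7  d3:10  d4:9  d5:6  d6:3  d7:0 → peak 10
Best is P@1, peak 10.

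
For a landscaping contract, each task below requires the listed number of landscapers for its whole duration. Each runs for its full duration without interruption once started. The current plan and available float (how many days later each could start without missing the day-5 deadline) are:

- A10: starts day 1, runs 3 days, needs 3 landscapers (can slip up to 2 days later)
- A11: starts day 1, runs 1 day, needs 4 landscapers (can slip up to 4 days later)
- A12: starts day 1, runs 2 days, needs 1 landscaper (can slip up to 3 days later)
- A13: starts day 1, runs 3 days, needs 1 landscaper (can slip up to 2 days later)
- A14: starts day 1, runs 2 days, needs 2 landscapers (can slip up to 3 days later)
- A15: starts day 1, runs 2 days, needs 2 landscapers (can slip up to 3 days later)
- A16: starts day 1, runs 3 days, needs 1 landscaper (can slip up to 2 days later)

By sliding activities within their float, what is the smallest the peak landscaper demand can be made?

7

Early-start (A10@1, A11@1, A12@1, A13@1, A14@1, A15@1, A16@1) gives peak 14: d1:14  d2:10  d3:5  d4:0  d5:0.
Shift A12→2, A13→2, A14→4, A15→4, A16→2.
Schedule A10@1, A11@1, A12@2, A13@2, A14@4, A15@4, A16@2: d1:7  d2:6  d3:6  d4:6  d5:4 — peak 7.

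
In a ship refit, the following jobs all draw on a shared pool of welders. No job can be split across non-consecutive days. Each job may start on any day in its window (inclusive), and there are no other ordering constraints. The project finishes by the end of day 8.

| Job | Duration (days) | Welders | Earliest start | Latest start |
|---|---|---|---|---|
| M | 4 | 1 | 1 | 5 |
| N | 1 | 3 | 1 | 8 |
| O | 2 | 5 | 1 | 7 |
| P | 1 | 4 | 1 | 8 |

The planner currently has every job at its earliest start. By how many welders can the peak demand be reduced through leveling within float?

Early-start peak: d1:13  d2:6  d3:1  d4:1  d5:0  d6:0  d7:0  d8:0 ⇒ 13.
Leveled (M@1, N@1, O@5, P@2): d1:4  d2:5  d3:1  d4:1  d5:5  d6:5  d7:0  d8:0 ⇒ 5.
Reduction 13 − 5 = 8.

8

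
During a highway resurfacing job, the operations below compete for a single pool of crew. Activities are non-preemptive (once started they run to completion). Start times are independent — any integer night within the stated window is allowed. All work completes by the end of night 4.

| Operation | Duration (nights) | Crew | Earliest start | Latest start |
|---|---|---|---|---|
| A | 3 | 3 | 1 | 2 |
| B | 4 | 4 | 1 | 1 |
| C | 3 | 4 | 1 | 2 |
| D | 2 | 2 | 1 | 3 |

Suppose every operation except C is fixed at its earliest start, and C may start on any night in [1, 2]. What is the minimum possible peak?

13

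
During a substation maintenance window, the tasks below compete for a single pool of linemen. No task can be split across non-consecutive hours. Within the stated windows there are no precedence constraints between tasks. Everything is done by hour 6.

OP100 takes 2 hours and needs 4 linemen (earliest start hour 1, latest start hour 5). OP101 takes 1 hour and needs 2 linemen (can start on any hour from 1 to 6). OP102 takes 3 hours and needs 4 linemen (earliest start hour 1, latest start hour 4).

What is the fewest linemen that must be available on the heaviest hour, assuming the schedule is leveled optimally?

Early-start (OP100@1, OP101@1, OP102@1) gives peak 10: h1:10  h2:8  h3:4  h4:0  h5:0  h6:0.
Shift OP101→3, OP102→4.
Schedule OP100@1, OP101@3, OP102@4: h1:4  h2:4  h3:2  h4:4  h5:4  h6:4 — peak 4.
Total lineman-hours = 22 over 6 hours ⇒ peak ≥ ⌈22/6⌉ = 4, so 4 is optimal.

4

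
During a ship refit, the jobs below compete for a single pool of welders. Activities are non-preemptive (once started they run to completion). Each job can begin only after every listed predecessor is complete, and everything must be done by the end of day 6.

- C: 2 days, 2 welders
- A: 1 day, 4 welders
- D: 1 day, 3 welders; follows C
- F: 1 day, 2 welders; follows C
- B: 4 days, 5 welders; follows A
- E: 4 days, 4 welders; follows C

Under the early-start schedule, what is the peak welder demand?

Early-start schedule: C@1, A@1, D@3, F@3, B@2, E@3.
Load per day: day 1: 6, day 2: 7, day 3: 14, day 4: 9, day 5: 9, day 6: 4.
Peak is 14.

14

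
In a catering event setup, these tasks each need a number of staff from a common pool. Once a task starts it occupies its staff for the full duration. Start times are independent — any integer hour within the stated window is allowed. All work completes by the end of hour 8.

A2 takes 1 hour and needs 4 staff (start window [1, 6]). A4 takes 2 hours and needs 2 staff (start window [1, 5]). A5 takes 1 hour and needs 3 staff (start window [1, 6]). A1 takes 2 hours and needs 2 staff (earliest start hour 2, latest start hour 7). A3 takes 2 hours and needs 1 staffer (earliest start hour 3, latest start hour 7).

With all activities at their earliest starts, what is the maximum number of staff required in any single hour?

Early-start schedule: A2@1, A4@1, A5@1, A1@2, A3@3.
Load per hour: hour 1: 9, hour 2: 4, hour 3: 3, hour 4: 1, hour 5: 0, hour 6: 0, hour 7: 0, hour 8: 0.
Peak is 9.

9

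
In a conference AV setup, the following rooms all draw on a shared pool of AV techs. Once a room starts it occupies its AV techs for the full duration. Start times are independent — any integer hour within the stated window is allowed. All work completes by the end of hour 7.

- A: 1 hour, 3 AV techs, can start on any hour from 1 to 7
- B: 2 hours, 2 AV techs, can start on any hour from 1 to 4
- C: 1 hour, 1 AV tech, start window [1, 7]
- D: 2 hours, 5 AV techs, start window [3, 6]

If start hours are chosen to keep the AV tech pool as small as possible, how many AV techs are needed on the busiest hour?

Early-start (A@1, B@1, C@1, D@3) gives peak 6: h1:6  h2:2  h3:5  h4:5  h5:0  h6:0  h7:0.
Shift C→2.
Schedule A@1, B@1, C@2, D@3: h1:5  h2:3  h3:5  h4:5  h5:0  h6:0  h7:0 — peak 5.

5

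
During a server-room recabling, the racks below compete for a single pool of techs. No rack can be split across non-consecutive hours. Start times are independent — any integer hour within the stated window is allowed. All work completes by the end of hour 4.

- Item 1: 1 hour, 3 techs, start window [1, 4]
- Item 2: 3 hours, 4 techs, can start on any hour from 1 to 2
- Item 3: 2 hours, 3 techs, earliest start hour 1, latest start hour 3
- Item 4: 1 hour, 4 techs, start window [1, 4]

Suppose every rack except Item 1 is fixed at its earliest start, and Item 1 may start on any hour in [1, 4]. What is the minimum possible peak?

11

Item 1@1: h1:14  h2:7  h3:4  h4:0 → peak 14
Item 1@2: h1:11  h2:10  h3:4  h4:0 → peak 11
Item 1@3: h1:11  h2:7  h3:7  h4:0 → peak 11
Item 1@4: h1:11  h2:7  h3:4  h4:3 → peak 11
Best is Item 1@2, peak 11.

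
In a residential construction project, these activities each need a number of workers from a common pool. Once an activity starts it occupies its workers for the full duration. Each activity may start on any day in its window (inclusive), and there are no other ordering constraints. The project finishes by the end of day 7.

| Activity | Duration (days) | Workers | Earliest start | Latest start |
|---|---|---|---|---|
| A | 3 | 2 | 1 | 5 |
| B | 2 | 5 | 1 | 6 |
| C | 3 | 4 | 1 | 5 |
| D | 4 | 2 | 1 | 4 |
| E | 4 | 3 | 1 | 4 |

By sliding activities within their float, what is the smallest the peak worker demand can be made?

Early-start (A@1, B@1, C@1, D@1, E@1) gives peak 16: d1:16  d2:16  d3:11  d4:5  d5:0  d6:0  d7:0.
Shift B→5, E→4.
Schedule A@1, B@5, C@1, D@1, E@4: d1:8  d2:8  d3:8  d4:5  d5:8  d6:8  d7:3 — peak 8.

8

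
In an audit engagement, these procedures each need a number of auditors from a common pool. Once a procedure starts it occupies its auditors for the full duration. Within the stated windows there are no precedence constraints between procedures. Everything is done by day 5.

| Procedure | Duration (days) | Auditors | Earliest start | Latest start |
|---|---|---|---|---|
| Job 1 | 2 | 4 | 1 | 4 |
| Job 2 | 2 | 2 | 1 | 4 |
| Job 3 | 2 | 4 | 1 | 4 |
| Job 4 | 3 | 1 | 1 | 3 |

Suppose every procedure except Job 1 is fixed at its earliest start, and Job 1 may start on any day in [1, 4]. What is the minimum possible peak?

Job 1@1: d1:11  d2:11  d3:1  d4:0  d5:0 → peak 11
Job 1@2: d1:7  d2:11  d3:5  d4:0  d5:0 → peak 11
Job 1@3: d1:7  d2:7  d3:5  d4:4  d5:0 → peak 7
Job 1@4: d1:7  d2:7  d3:1  d4:4  d5:4 → peak 7
Best is Job 1@3, peak 7.

7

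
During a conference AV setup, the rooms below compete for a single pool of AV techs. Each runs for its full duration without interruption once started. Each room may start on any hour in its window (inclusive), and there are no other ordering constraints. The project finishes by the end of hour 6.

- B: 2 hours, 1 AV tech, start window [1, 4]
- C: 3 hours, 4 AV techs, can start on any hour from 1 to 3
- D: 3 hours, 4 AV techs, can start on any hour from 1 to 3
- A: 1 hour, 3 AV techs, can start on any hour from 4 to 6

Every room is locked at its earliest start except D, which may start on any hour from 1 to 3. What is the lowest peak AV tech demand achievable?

D@1: h1:9  h2:9  h3:8  h4:3  h5:0  h6:0 → peak 9
D@2: h1:5  h2:9  h3:8  h4:7  h5:0  h6:0 → peak 9
D@3: h1:5  h2:5  h3:8  h4:7  h5:4  h6:0 → peak 8
Best is D@3, peak 8.

8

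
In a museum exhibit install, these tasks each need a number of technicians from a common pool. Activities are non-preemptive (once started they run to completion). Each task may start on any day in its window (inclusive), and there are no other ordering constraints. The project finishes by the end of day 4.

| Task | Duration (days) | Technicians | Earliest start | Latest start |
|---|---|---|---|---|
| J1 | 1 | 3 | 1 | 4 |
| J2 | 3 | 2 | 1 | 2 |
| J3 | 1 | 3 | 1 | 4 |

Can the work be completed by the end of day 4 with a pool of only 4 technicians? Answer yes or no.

The minimum achievable peak is 5; 4 < 5, so no feasible schedule stays within the cap.

no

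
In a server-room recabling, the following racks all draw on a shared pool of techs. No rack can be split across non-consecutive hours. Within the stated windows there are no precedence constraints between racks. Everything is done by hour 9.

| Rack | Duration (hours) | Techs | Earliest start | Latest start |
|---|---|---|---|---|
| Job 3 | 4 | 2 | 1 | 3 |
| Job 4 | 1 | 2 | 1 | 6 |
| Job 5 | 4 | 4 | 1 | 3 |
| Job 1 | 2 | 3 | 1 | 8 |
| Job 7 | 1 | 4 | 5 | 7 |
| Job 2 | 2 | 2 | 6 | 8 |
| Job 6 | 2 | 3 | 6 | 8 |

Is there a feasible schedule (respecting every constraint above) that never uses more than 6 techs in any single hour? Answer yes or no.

yes

Schedule Job 3@1, Job 4@1, Job 5@2, Job 1@7, Job 7@6, Job 2@6, Job 6@8: h1:4  h2:6  h3:6  h4:6  h5:4  h6:6  h7:5  h8:6  h9:3 — peak 6 ≤ 6.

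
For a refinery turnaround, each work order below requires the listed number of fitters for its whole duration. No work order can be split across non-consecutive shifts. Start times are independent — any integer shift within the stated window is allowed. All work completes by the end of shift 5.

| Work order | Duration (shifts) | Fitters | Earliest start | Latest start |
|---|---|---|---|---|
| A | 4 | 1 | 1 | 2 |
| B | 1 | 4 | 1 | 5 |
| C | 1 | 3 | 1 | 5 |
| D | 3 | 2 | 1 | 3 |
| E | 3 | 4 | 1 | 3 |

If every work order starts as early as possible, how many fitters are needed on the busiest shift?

Early-start schedule: A@1, B@1, C@1, D@1, E@1.
Load per shift: shift 1: 14, shift 2: 7, shift 3: 7, shift 4: 1, shift 5: 0.
Peak is 14.

14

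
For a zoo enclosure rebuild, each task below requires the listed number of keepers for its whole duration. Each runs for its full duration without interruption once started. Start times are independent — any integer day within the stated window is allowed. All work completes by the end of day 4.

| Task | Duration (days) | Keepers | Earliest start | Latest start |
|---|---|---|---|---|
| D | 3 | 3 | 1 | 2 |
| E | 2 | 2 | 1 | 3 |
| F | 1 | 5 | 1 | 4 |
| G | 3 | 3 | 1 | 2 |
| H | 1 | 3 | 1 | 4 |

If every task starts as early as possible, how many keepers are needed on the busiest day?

16

Early-start schedule: D@1, E@1, F@1, G@1, H@1.
Load per day: day 1: 16, day 2: 8, day 3: 6, day 4: 0.
Peak is 16.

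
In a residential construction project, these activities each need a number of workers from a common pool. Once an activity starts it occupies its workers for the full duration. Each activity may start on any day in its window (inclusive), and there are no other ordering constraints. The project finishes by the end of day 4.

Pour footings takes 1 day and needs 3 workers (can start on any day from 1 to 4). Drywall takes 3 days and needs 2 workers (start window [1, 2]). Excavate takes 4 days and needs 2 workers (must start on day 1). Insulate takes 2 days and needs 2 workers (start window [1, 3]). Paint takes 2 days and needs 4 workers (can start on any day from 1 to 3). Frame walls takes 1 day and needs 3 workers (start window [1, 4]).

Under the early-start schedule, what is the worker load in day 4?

At early start, day 4 has: Excavate.
Demand: 2 = 2.

2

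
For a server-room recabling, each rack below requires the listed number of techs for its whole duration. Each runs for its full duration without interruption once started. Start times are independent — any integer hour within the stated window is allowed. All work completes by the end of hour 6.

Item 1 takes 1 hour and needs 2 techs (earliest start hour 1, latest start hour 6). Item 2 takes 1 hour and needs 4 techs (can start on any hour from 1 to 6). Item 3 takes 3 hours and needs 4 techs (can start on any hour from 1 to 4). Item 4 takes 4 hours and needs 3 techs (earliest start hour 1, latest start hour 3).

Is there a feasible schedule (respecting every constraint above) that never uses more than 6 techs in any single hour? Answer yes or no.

no

The minimum achievable peak is 7; 6 < 7, so no feasible schedule stays within the cap.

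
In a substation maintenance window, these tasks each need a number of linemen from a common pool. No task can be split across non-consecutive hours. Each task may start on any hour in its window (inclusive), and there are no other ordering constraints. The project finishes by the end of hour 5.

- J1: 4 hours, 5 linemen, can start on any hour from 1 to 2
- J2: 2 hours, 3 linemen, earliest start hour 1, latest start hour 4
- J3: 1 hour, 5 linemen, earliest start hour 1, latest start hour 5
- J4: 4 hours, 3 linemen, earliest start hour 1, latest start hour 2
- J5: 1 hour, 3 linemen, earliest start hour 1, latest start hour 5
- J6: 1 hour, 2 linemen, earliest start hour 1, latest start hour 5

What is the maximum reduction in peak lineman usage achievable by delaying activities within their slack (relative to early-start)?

Early-start peak: h1:21  h2:11  h3:8  h4:8  h5:0 ⇒ 21.
Leveled (J1@1, J2@1, J3@5, J4@1, J5@3, J6@4): h1:11  h2:11  h3:11  h4:10  h5:5 ⇒ 11.
Reduction 21 − 11 = 10.

10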